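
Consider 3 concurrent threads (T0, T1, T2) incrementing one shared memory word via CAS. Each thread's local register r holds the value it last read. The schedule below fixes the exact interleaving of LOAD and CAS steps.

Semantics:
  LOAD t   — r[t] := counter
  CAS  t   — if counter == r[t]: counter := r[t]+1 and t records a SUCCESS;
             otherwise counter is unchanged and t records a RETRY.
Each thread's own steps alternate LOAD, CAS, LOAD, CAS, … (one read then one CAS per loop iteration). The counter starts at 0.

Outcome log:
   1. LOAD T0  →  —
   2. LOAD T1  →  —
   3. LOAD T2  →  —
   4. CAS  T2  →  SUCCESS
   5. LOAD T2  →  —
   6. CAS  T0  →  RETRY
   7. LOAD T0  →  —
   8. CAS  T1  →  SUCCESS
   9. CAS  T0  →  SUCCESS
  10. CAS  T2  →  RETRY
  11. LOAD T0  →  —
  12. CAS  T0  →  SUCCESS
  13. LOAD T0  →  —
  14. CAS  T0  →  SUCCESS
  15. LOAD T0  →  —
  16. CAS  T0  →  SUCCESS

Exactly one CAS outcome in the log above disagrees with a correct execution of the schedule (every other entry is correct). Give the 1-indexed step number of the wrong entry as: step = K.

Correct run:
#1 T0 reads 0
#2 T1 reads 0
#3 T2 reads 0
#4 T2 CAS(0→1) writes; counter now 1
#5 T2 reads 1
#6 T0 CAS(0→1) fails; counter now 1
#7 T0 reads 1
#8 T1 CAS(0→1) fails; counter now 1
#9 T0 CAS(1→2) writes; counter now 2
#10 T2 CAS(1→2) fails; counter now 2
#11 T0 reads 2
#12 T0 CAS(2→3) writes; counter now 3
#13 T0 reads 3
#14 T0 CAS(3→4) writes; counter now 4
#15 T0 reads 4
#16 T0 CAS(4→5) writes; counter now 5
Mismatch at 8.

step = 8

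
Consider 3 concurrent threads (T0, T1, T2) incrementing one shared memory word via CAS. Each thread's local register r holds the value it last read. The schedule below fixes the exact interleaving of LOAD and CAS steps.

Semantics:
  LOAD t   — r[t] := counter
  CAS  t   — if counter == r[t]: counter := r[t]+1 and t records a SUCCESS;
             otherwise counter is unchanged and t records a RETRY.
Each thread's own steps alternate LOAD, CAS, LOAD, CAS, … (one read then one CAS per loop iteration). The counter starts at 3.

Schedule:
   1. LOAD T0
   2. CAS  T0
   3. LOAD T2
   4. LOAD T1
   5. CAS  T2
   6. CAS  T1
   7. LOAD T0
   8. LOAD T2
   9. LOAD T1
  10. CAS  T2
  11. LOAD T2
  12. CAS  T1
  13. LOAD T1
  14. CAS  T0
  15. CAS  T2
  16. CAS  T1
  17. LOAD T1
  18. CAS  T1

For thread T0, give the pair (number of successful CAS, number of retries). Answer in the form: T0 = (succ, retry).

   1) LOAD T0:  M=3  r_T0=3
   2) CAS  T0:  M=4  r_T0=3 ✓
   3) LOAD T2:  M=4  r_T2=4
   4) LOAD T1:  M=4  r_T1=4
   5) CAS  T2:  M=5  r_T2=4 ✓
   6) CAS  T1:  M=5  r_T1=4 ✗
   7) LOAD T0:  M=5  r_T0=5
   8) LOAD T2:  M=5  r_T2=5
   9) LOAD T1:  M=5  r_T1=5
  10) CAS  T2:  M=6  r_T2=5 ✓
  11) LOAD T2:  M=6  r_T2=6
  12) CAS  T1:  M=6  r_T1=5 ✗
  13) LOAD T1:  M=6  r_T1=6
  14) CAS  T0:  M=6  r_T0=5 ✗
  15) CAS  T2:  M=7  r_T2=6 ✓
  16) CAS  T1:  M=7  r_T1=6 ✗
  17) LOAD T1:  M=7  r_T1=7
  18) CAS  T1:  M=8  r_T1=7 ✓

T0 = (1, 1)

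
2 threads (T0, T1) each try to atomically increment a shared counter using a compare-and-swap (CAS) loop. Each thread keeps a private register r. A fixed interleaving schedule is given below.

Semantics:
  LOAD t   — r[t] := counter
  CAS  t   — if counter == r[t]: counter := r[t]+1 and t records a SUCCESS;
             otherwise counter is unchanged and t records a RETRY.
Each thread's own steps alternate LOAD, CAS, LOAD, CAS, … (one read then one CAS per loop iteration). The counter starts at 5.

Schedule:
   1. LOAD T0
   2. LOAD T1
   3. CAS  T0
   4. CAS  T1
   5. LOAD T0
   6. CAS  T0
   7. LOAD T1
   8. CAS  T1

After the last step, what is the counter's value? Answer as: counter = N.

#1 T0 reads 5
#2 T1 reads 5
#3 T0 CAS(5→6) writes; counter now 6
#4 T1 CAS(5→6) fails; counter now 6
#5 T0 reads 6
#6 T0 CAS(6→7) writes; counter now 7
#7 T1 reads 7
#8 T1 CAS(7→8) writes; counter now 8

counter = 8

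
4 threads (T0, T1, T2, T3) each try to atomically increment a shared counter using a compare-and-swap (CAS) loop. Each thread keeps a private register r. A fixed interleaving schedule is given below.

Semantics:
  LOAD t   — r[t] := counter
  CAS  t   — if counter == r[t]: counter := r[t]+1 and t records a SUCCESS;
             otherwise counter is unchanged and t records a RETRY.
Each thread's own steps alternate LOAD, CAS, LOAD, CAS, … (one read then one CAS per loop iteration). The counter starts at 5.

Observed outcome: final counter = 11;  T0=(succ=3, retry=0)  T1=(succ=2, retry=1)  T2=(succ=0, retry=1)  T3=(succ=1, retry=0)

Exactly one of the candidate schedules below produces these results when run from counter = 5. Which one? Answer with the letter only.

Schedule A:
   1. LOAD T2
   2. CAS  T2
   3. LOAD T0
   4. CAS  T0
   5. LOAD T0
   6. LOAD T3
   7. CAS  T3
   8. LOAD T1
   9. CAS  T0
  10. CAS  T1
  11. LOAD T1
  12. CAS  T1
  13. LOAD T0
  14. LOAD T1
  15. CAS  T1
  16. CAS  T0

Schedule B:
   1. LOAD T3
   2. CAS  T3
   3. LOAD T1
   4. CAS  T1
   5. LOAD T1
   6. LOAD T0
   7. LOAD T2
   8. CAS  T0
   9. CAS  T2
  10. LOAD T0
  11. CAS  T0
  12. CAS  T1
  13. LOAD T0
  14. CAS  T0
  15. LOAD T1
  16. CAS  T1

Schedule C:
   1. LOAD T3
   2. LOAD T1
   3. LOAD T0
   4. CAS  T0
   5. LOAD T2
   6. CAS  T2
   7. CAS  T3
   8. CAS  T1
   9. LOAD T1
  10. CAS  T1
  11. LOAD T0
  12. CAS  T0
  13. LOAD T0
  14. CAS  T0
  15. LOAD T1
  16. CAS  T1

B

Simulating candidate B:
1. LOAD T3 → mem=5 r[T3]=5 [LOAD]
2. CAS T3 → mem=6 r[T3]=5 [OK]
3. LOAD T1 → mem=6 r[T1]=6 [LOAD]
4. CAS T1 → mem=7 r[T1]=6 [OK]
5. LOAD T1 → mem=7 r[T1]=7 [LOAD]
6. LOAD T0 → mem=7 r[T0]=7 [LOAD]
7. LOAD T2 → mem=7 r[T2]=7 [LOAD]
8. CAS T0 → mem=8 r[T0]=7 [OK]
9. CAS T2 → mem=8 r[T2]=7 [RETRY]
10. LOAD T0 → mem=8 r[T0]=8 [LOAD]
11. CAS T0 → mem=9 r[T0]=8 [OK]
12. CAS T1 → mem=9 r[T1]=7 [RETRY]
13. LOAD T0 → mem=9 r[T0]=9 [LOAD]
14. CAS T0 → mem=10 r[T0]=9 [OK]
15. LOAD T1 → mem=10 r[T1]=10 [LOAD]
16. CAS T1 → mem=11 r[T1]=10 [OK]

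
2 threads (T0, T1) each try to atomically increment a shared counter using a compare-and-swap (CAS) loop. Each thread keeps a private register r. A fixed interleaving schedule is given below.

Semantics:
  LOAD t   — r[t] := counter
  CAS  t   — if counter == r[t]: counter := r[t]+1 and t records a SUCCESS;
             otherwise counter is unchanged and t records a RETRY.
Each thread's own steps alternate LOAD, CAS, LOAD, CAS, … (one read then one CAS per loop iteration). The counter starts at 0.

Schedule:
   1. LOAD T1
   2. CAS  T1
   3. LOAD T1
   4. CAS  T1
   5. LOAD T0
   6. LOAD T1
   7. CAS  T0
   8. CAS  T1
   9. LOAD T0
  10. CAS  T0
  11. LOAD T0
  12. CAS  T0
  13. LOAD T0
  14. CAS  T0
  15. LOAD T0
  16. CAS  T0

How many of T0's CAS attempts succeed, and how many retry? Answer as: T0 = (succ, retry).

T1 LOAD — after: cnt=0, r=0 — load
T1 CAS — after: cnt=1, r=0 — ok
T1 LOAD — after: cnt=1, r=1 — load
T1 CAS — after: cnt=2, r=1 — ok
T0 LOAD — after: cnt=2, r=2 — load
T1 LOAD — after: cnt=2, r=2 — load
T0 CAS — after: cnt=3, r=2 — ok
T1 CAS — after: cnt=3, r=2 — retry
T0 LOAD — after: cnt=3, r=3 — load
T0 CAS — after: cnt=4, r=3 — ok
T0 LOAD — after: cnt=4, r=4 — load
T0 CAS — after: cnt=5, r=4 — ok
T0 LOAD — after: cnt=5, r=5 — load
T0 CAS — after: cnt=6, r=5 — ok
T0 LOAD — after: cnt=6, r=6 — load
T0 CAS — after: cnt=7, r=6 — ok

T0 = (5, 0)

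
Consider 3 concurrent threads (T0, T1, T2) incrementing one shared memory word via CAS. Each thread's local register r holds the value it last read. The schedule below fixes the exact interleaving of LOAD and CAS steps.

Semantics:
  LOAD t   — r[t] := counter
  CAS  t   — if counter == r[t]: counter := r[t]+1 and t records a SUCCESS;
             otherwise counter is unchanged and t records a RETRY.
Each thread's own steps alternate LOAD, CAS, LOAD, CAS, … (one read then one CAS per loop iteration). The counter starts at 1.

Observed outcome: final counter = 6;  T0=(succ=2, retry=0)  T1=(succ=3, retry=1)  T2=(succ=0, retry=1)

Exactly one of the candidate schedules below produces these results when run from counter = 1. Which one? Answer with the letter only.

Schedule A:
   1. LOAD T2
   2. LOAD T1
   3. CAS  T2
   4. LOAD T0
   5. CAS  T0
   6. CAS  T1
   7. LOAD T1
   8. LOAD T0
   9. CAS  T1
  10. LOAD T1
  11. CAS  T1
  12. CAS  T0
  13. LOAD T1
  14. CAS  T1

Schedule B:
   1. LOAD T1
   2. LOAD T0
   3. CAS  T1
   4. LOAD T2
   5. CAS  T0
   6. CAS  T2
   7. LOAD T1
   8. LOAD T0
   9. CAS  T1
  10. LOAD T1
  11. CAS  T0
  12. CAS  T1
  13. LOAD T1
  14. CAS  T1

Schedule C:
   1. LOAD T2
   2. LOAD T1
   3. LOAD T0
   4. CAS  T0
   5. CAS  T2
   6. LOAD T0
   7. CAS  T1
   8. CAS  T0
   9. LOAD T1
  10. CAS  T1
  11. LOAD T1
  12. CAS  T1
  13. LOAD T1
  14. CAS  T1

C

Tracing schedule C:
#1 T2 reads 1
#2 T1 reads 1
#3 T0 reads 1
#4 T0 CAS(1→2) writes; counter now 2
#5 T2 CAS(1→2) fails; counter now 2
#6 T0 reads 2
#7 T1 CAS(1→2) fails; counter now 2
#8 T0 CAS(2→3) writes; counter now 3
#9 T1 reads 3
#10 T1 CAS(3→4) writes; counter now 4
#11 T1 reads 4
#12 T1 CAS(4→5) writes; counter now 5
#13 T1 reads 5
#14 T1 CAS(5→6) writes; counter now 6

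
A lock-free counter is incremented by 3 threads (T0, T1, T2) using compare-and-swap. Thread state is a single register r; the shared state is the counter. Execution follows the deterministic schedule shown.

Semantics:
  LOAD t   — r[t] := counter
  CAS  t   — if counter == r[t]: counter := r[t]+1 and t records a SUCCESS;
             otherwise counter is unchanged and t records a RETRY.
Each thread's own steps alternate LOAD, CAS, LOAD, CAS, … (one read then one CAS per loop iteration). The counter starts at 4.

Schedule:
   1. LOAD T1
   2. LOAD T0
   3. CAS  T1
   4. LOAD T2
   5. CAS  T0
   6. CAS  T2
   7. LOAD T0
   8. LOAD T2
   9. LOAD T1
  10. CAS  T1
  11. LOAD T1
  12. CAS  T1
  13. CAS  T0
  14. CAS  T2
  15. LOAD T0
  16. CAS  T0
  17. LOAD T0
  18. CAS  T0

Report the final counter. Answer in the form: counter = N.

counter = 10

#1 T1 reads 4
#2 T0 reads 4
#3 T1 CAS(4→5) writes; counter now 5
#4 T2 reads 5
#5 T0 CAS(4→5) fails; counter now 5
#6 T2 CAS(5→6) writes; counter now 6
#7 T0 reads 6
#8 T2 reads 6
#9 T1 reads 6
#10 T1 CAS(6→7) writes; counter now 7
#11 T1 reads 7
#12 T1 CAS(7→8) writes; counter now 8
#13 T0 CAS(6→7) fails; counter now 8
#14 T2 CAS(6→7) fails; counter now 8
#15 T0 reads 8
#16 T0 CAS(8→9) writes; counter now 9
#17 T0 reads 9
#18 T0 CAS(9→10) writes; counter now 10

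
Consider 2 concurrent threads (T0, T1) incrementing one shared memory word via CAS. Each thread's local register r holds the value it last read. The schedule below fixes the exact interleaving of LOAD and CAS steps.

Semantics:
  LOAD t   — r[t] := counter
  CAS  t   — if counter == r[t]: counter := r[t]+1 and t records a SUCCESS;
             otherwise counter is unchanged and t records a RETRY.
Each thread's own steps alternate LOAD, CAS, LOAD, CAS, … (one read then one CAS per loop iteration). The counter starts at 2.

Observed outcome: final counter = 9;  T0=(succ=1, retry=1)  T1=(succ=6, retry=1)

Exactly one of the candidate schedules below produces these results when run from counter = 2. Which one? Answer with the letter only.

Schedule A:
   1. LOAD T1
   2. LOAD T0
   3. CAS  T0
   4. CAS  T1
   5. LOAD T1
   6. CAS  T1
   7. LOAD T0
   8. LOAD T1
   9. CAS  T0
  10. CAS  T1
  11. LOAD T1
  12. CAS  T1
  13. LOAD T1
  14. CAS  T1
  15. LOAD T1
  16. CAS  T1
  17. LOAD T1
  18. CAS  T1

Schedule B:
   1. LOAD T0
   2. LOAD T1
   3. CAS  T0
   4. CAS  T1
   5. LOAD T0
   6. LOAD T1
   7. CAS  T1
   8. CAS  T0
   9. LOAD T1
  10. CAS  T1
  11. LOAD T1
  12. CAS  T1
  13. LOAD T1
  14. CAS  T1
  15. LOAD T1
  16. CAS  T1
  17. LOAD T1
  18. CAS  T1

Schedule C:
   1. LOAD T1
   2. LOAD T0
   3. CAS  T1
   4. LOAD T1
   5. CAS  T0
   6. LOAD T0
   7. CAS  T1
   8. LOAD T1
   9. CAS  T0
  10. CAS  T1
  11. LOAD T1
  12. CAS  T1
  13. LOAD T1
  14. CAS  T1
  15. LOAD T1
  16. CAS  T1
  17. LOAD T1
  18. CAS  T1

Tracing schedule B:
1. LOAD T0 → mem=2 r[T0]=2 [LOAD]
2. LOAD T1 → mem=2 r[T1]=2 [LOAD]
3. CAS T0 → mem=3 r[T0]=2 [OK]
4. CAS T1 → mem=3 r[T1]=2 [RETRY]
5. LOAD T0 → mem=3 r[T0]=3 [LOAD]
6. LOAD T1 → mem=3 r[T1]=3 [LOAD]
7. CAS T1 → mem=4 r[T1]=3 [OK]
8. CAS T0 → mem=4 r[T0]=3 [RETRY]
9. LOAD T1 → mem=4 r[T1]=4 [LOAD]
10. CAS T1 → mem=5 r[T1]=4 [OK]
11. LOAD T1 → mem=5 r[T1]=5 [LOAD]
12. CAS T1 → mem=6 r[T1]=5 [OK]
13. LOAD T1 → mem=6 r[T1]=6 [LOAD]
14. CAS T1 → mem=7 r[T1]=6 [OK]
15. LOAD T1 → mem=7 r[T1]=7 [LOAD]
16. CAS T1 → mem=8 r[T1]=7 [OK]
17. LOAD T1 → mem=8 r[T1]=8 [LOAD]
18. CAS T1 → mem=9 r[T1]=8 [OK]

B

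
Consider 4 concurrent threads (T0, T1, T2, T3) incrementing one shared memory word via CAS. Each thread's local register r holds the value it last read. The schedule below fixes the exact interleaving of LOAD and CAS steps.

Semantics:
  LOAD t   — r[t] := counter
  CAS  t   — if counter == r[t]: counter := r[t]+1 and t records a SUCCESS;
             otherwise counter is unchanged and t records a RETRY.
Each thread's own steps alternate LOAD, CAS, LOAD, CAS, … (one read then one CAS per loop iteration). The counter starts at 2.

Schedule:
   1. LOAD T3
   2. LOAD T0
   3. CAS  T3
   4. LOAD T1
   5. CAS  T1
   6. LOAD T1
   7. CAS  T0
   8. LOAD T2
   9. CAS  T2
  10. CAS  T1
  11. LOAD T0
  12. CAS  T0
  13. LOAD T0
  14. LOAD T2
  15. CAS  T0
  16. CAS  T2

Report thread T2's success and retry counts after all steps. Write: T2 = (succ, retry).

T2 = (1, 1)

#1 T3 reads 2
#2 T0 reads 2
#3 T3 CAS(2→3) writes; counter now 3
#4 T1 reads 3
#5 T1 CAS(3→4) writes; counter now 4
#6 T1 reads 4
#7 T0 CAS(2→3) fails; counter now 4
#8 T2 reads 4
#9 T2 CAS(4→5) writes; counter now 5
#10 T1 CAS(4→5) fails; counter now 5
#11 T0 reads 5
#12 T0 CAS(5→6) writes; counter now 6
#13 T0 reads 6
#14 T2 reads 6
#15 T0 CAS(6→7) writes; counter now 7
#16 T2 CAS(6→7) fails; counter now 7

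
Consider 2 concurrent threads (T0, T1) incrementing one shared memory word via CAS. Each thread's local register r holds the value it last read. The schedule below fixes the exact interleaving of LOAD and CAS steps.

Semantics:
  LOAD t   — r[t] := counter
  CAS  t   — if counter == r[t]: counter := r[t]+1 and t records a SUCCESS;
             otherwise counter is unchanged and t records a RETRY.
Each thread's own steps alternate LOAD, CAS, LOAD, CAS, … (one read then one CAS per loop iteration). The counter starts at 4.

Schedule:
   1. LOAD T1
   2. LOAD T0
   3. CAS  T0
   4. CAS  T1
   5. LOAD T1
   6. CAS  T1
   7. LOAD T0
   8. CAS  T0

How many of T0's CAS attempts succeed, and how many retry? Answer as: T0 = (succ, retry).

T0 = (2, 0)

1. LOAD T1 → mem=4 r[T1]=4 [LOAD]
2. LOAD T0 → mem=4 r[T0]=4 [LOAD]
3. CAS T0 → mem=5 r[T0]=4 [OK]
4. CAS T1 → mem=5 r[T1]=4 [RETRY]
5. LOAD T1 → mem=5 r[T1]=5 [LOAD]
6. CAS T1 → mem=6 r[T1]=5 [OK]
7. LOAD T0 → mem=6 r[T0]=6 [LOAD]
8. CAS T0 → mem=7 r[T0]=6 [OK]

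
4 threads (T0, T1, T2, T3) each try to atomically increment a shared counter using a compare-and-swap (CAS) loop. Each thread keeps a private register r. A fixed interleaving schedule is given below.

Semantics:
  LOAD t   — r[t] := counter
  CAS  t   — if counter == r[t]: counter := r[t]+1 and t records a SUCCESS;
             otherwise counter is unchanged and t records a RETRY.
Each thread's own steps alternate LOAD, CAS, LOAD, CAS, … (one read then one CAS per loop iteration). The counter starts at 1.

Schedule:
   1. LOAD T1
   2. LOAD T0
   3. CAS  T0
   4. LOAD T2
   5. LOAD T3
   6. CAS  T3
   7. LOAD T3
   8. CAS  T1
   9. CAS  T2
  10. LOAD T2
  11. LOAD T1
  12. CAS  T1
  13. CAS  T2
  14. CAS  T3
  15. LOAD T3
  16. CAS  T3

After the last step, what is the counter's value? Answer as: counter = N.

counter = 5

[1] T1.load  rd  (counter 1, T1.r 1)
[2] T0.load  rd  (counter 1, T0.r 1)
[3] T0.cas  hit  (counter 2, T0.r 1)
[4] T2.load  rd  (counter 2, T2.r 2)
[5] T3.load  rd  (counter 2, T3.r 2)
[6] T3.cas  hit  (counter 3, T3.r 2)
[7] T3.load  rd  (counter 3, T3.r 3)
[8] T1.cas  miss  (counter 3, T1.r 1)
[9] T2.cas  miss  (counter 3, T2.r 2)
[10] T2.load  rd  (counter 3, T2.r 3)
[11] T1.load  rd  (counter 3, T1.r 3)
[12] T1.cas  hit  (counter 4, T1.r 3)
[13] T2.cas  miss  (counter 4, T2.r 3)
[14] T3.cas  miss  (counter 4, T3.r 3)
[15] T3.load  rd  (counter 4, T3.r 4)
[16] T3.cas  hit  (counter 5, T3.r 4)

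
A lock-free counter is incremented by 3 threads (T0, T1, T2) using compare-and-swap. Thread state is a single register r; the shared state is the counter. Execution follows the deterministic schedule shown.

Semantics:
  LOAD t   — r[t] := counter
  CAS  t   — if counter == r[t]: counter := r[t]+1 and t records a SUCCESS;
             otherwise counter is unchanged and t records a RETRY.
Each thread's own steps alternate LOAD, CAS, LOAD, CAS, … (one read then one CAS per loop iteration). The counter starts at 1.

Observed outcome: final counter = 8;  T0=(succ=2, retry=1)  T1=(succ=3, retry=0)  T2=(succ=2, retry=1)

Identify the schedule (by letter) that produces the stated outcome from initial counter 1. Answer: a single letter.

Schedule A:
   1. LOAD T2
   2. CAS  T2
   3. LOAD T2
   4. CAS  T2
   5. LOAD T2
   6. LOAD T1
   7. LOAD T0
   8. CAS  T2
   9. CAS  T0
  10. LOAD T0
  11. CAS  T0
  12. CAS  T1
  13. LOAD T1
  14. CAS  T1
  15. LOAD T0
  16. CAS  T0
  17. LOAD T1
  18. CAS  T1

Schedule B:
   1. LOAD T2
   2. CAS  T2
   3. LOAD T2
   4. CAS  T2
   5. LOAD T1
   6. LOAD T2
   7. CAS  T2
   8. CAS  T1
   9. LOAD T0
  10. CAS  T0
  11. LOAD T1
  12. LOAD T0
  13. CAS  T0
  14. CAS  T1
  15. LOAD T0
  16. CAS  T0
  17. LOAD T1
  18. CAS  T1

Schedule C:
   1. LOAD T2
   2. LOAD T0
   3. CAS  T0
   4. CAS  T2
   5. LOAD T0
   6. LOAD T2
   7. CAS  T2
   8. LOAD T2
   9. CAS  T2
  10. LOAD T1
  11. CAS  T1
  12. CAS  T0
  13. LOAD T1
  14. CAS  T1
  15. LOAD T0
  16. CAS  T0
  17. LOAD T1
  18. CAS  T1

C

Simulating candidate C:
[1] T2.load  rd  (counter 1, T2.r 1)
[2] T0.load  rd  (counter 1, T0.r 1)
[3] T0.cas  hit  (counter 2, T0.r 1)
[4] T2.cas  miss  (counter 2, T2.r 1)
[5] T0.load  rd  (counter 2, T0.r 2)
[6] T2.load  rd  (counter 2, T2.r 2)
[7] T2.cas  hit  (counter 3, T2.r 2)
[8] T2.load  rd  (counter 3, T2.r 3)
[9] T2.cas  hit  (counter 4, T2.r 3)
[10] T1.load  rd  (counter 4, T1.r 4)
[11] T1.cas  hit  (counter 5, T1.r 4)
[12] T0.cas  miss  (counter 5, T0.r 2)
[13] T1.load  rd  (counter 5, T1.r 5)
[14] T1.cas  hit  (counter 6, T1.r 5)
[15] T0.load  rd  (counter 6, T0.r 6)
[16] T0.cas  hit  (counter 7, T0.r 6)
[17] T1.load  rd  (counter 7, T1.r 7)
[18] T1.cas  hit  (counter 8, T1.r 7)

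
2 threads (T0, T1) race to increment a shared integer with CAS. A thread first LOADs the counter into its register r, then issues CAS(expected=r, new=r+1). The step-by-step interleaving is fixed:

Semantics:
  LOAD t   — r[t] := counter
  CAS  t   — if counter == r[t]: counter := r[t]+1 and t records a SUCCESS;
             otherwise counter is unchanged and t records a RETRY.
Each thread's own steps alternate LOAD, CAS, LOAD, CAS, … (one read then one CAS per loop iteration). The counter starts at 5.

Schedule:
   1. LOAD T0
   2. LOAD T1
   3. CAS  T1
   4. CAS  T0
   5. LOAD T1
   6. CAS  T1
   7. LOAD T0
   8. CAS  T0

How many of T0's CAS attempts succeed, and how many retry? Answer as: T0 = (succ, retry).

T0 = (1, 1)

[1] T0.load  rd  (counter 5, T0.r 5)
[2] T1.load  rd  (counter 5, T1.r 5)
[3] T1.cas  hit  (counter 6, T1.r 5)
[4] T0.cas  miss  (counter 6, T0.r 5)
[5] T1.load  rd  (counter 6, T1.r 6)
[6] T1.cas  hit  (counter 7, T1.r 6)
[7] T0.load  rd  (counter 7, T0.r 7)
[8] T0.cas  hit  (counter 8, T0.r 7)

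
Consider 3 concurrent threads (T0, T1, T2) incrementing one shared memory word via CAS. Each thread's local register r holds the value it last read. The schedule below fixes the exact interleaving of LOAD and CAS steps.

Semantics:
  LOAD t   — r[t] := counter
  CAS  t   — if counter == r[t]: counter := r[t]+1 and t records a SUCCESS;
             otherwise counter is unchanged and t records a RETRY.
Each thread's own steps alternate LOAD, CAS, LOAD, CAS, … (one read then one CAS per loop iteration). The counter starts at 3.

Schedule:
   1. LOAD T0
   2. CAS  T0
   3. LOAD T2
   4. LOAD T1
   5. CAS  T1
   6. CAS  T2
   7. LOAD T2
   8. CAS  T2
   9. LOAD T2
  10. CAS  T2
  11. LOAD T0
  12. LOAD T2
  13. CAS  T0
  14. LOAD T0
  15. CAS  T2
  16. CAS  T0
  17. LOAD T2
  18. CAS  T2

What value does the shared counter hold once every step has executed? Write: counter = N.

counter = 10

#1 T0 reads 3
#2 T0 CAS(3→4) writes; counter now 4
#3 T2 reads 4
#4 T1 reads 4
#5 T1 CAS(4→5) writes; counter now 5
#6 T2 CAS(4→5) fails; counter now 5
#7 T2 reads 5
#8 T2 CAS(5→6) writes; counter now 6
#9 T2 reads 6
#10 T2 CAS(6→7) writes; counter now 7
#11 T0 reads 7
#12 T2 reads 7
#13 T0 CAS(7→8) writes; counter now 8
#14 T0 reads 8
#15 T2 CAS(7→8) fails; counter now 8
#16 T0 CAS(8→9) writes; counter now 9
#17 T2 reads 9
#18 T2 CAS(9→10) writes; counter now 10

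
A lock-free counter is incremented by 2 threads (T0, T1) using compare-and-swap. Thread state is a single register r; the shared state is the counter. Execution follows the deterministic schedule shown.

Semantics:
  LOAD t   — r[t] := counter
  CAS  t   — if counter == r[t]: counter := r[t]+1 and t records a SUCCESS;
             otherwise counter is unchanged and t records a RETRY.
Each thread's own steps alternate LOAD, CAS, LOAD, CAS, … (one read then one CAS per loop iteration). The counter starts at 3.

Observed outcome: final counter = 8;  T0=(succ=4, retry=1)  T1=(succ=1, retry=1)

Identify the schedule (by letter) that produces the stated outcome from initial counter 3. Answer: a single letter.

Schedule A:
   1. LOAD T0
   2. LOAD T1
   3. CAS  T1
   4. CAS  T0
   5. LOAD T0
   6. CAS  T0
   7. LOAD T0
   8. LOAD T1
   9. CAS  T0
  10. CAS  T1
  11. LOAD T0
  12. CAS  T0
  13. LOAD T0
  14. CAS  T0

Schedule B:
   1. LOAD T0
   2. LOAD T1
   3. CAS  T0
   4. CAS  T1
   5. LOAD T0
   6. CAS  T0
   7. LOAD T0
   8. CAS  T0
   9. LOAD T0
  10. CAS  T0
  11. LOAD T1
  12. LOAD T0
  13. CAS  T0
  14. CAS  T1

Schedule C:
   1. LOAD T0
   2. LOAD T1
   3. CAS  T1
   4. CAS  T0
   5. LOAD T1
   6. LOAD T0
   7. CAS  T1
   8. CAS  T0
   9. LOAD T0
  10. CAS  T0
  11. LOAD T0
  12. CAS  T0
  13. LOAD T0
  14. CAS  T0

A

Run A:
1. LOAD T0 → mem=3 r[T0]=3 [LOAD]
2. LOAD T1 → mem=3 r[T1]=3 [LOAD]
3. CAS T1 → mem=4 r[T1]=3 [OK]
4. CAS T0 → mem=4 r[T0]=3 [RETRY]
5. LOAD T0 → mem=4 r[T0]=4 [LOAD]
6. CAS T0 → mem=5 r[T0]=4 [OK]
7. LOAD T0 → mem=5 r[T0]=5 [LOAD]
8. LOAD T1 → mem=5 r[T1]=5 [LOAD]
9. CAS T0 → mem=6 r[T0]=5 [OK]
10. CAS T1 → mem=6 r[T1]=5 [RETRY]
11. LOAD T0 → mem=6 r[T0]=6 [LOAD]
12. CAS T0 → mem=7 r[T0]=6 [OK]
13. LOAD T0 → mem=7 r[T0]=7 [LOAD]
14. CAS T0 → mem=8 r[T0]=7 [OK]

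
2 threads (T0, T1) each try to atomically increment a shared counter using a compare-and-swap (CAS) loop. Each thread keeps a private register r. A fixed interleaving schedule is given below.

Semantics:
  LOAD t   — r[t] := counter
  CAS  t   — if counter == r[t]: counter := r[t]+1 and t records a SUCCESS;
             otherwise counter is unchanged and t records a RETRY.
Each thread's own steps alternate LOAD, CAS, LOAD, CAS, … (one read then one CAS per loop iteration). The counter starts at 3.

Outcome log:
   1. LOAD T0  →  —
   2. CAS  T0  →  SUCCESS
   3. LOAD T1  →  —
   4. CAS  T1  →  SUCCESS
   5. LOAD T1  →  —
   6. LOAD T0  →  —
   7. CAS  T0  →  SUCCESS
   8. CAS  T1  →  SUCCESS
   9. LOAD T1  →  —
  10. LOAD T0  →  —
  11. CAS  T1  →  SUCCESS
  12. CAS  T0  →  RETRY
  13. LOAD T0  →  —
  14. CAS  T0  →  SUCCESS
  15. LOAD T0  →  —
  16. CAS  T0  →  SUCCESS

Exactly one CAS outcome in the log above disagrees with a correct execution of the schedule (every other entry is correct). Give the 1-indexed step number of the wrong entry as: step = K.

step = 8

Correct run:
step 1: T0 LOAD ⇒ load; ctr=3 reg=3
step 2: T0 CAS ⇒ ok; ctr=4 reg=3
step 3: T1 LOAD ⇒ load; ctr=4 reg=4
step 4: T1 CAS ⇒ ok; ctr=5 reg=4
step 5: T1 LOAD ⇒ load; ctr=5 reg=5
step 6: T0 LOAD ⇒ load; ctr=5 reg=5
step 7: T0 CAS ⇒ ok; ctr=6 reg=5
step 8: T1 CAS ⇒ retry; ctr=6 reg=5
step 9: T1 LOAD ⇒ load; ctr=6 reg=6
step 10: T0 LOAD ⇒ load; ctr=6 reg=6
step 11: T1 CAS ⇒ ok; ctr=7 reg=6
step 12: T0 CAS ⇒ retry; ctr=7 reg=6
step 13: T0 LOAD ⇒ load; ctr=7 reg=7
step 14: T0 CAS ⇒ ok; ctr=8 reg=7
step 15: T0 LOAD ⇒ load; ctr=8 reg=8
step 16: T0 CAS ⇒ ok; ctr=9 reg=8
Mismatch at 8.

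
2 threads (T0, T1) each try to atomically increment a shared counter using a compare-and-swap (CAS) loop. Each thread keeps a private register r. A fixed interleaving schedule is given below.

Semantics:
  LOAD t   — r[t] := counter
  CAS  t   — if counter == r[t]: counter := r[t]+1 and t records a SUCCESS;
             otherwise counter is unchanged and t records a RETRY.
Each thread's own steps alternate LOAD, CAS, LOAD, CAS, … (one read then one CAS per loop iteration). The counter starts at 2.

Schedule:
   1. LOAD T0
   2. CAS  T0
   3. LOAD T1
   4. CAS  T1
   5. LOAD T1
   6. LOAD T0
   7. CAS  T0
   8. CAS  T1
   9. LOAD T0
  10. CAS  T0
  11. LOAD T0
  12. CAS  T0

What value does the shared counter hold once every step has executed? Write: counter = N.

counter = 7

#1 T0 reads 2
#2 T0 CAS(2→3) writes; counter now 3
#3 T1 reads 3
#4 T1 CAS(3→4) writes; counter now 4
#5 T1 reads 4
#6 T0 reads 4
#7 T0 CAS(4→5) writes; counter now 5
#8 T1 CAS(4→5) fails; counter now 5
#9 T0 reads 5
#10 T0 CAS(5→6) writes; counter now 6
#11 T0 reads 6
#12 T0 CAS(6→7) writes; counter now 7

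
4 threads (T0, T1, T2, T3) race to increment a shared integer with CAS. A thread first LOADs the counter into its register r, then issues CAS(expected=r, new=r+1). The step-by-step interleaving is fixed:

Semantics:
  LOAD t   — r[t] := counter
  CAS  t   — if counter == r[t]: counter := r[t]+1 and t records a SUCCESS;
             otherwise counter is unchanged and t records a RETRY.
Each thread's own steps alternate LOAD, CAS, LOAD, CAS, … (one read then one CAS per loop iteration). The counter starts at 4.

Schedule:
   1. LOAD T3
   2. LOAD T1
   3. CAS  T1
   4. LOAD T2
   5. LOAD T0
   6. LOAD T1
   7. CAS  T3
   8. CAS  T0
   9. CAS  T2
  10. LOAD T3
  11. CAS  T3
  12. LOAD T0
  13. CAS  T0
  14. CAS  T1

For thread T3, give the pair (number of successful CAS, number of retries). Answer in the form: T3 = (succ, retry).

T3 = (1, 1)

step 1: T3 LOAD ⇒ load; ctr=4 reg=4
step 2: T1 LOAD ⇒ load; ctr=4 reg=4
step 3: T1 CAS ⇒ ok; ctr=5 reg=4
step 4: T2 LOAD ⇒ load; ctr=5 reg=5
step 5: T0 LOAD ⇒ load; ctr=5 reg=5
step 6: T1 LOAD ⇒ load; ctr=5 reg=5
step 7: T3 CAS ⇒ retry; ctr=5 reg=4
step 8: T0 CAS ⇒ ok; ctr=6 reg=5
step 9: T2 CAS ⇒ retry; ctr=6 reg=5
step 10: T3 LOAD ⇒ load; ctr=6 reg=6
step 11: T3 CAS ⇒ ok; ctr=7 reg=6
step 12: T0 LOAD ⇒ load; ctr=7 reg=7
step 13: T0 CAS ⇒ ok; ctr=8 reg=7
step 14: T1 CAS ⇒ retry; ctr=8 reg=5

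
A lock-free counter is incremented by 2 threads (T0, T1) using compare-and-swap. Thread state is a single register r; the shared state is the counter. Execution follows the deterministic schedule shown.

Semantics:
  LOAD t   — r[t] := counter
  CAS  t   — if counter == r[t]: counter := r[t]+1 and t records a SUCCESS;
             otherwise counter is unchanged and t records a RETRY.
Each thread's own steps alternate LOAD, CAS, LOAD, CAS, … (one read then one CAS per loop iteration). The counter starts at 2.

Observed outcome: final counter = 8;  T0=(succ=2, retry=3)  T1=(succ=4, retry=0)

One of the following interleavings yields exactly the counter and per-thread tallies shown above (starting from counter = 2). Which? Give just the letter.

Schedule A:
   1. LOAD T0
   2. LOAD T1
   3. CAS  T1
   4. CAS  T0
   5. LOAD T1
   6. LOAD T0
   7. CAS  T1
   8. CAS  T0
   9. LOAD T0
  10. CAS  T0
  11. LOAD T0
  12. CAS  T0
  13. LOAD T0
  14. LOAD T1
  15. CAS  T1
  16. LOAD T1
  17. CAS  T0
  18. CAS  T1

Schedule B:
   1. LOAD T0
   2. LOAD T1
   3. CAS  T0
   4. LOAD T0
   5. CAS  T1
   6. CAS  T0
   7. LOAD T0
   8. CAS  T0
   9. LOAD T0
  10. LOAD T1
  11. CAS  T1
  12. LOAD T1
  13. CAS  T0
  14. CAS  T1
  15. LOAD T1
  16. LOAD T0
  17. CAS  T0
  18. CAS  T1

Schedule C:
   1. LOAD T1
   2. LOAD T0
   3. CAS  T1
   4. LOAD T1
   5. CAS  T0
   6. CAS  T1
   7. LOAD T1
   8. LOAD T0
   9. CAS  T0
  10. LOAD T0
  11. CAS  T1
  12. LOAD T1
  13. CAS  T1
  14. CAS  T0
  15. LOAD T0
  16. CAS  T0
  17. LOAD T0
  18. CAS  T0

A

Simulating candidate A:
1. LOAD T0 → mem=2 r[T0]=2 [LOAD]
2. LOAD T1 → mem=2 r[T1]=2 [LOAD]
3. CAS T1 → mem=3 r[T1]=2 [OK]
4. CAS T0 → mem=3 r[T0]=2 [RETRY]
5. LOAD T1 → mem=3 r[T1]=3 [LOAD]
6. LOAD T0 → mem=3 r[T0]=3 [LOAD]
7. CAS T1 → mem=4 r[T1]=3 [OK]
8. CAS T0 → mem=4 r[T0]=3 [RETRY]
9. LOAD T0 → mem=4 r[T0]=4 [LOAD]
10. CAS T0 → mem=5 r[T0]=4 [OK]
11. LOAD T0 → mem=5 r[T0]=5 [LOAD]
12. CAS T0 → mem=6 r[T0]=5 [OK]
13. LOAD T0 → mem=6 r[T0]=6 [LOAD]
14. LOAD T1 → mem=6 r[T1]=6 [LOAD]
15. CAS T1 → mem=7 r[T1]=6 [OK]
16. LOAD T1 → mem=7 r[T1]=7 [LOAD]
17. CAS T0 → mem=7 r[T0]=6 [RETRY]
18. CAS T1 → mem=8 r[T1]=7 [OK]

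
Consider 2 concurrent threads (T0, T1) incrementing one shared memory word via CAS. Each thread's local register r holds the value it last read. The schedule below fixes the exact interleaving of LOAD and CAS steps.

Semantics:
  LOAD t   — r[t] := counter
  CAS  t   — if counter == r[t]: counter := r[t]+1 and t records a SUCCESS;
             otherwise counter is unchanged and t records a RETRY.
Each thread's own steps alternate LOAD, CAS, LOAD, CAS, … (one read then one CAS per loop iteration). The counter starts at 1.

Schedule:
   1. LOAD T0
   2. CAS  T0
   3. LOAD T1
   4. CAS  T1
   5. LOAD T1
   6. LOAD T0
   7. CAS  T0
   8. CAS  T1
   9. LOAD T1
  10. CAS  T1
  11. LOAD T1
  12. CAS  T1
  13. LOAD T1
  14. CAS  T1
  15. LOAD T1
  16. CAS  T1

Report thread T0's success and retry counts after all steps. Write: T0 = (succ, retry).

T0 = (2, 0)

[1] T0.load  rd  (counter 1, T0.r 1)
[2] T0.cas  hit  (counter 2, T0.r 1)
[3] T1.load  rd  (counter 2, T1.r 2)
[4] T1.cas  hit  (counter 3, T1.r 2)
[5] T1.load  rd  (counter 3, T1.r 3)
[6] T0.load  rd  (counter 3, T0.r 3)
[7] T0.cas  hit  (counter 4, T0.r 3)
[8] T1.cas  miss  (counter 4, T1.r 3)
[9] T1.load  rd  (counter 4, T1.r 4)
[10] T1.cas  hit  (counter 5, T1.r 4)
[11] T1.load  rd  (counter 5, T1.r 5)
[12] T1.cas  hit  (counter 6, T1.r 5)
[13] T1.load  rd  (counter 6, T1.r 6)
[14] T1.cas  hit  (counter 7, T1.r 6)
[15] T1.load  rd  (counter 7, T1.r 7)
[16] T1.cas  hit  (counter 8, T1.r 7)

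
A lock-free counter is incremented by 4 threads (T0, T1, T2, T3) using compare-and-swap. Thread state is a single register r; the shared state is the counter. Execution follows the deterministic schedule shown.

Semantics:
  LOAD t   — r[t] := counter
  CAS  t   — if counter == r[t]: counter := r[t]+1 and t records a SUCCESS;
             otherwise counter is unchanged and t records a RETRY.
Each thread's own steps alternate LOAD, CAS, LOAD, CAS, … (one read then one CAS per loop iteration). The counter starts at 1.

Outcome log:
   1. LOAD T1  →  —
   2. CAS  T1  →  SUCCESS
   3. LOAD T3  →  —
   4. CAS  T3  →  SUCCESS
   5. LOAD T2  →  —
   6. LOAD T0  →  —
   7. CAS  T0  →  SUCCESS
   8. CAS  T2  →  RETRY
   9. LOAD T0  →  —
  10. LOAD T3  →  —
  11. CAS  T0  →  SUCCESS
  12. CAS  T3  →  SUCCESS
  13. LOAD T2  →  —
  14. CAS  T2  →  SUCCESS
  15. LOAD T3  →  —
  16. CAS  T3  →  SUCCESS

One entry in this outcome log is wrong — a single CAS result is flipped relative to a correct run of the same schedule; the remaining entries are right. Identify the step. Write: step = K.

step = 12

Correct run:
[1] T1.load  rd  (counter 1, T1.r 1)
[2] T1.cas  hit  (counter 2, T1.r 1)
[3] T3.load  rd  (counter 2, T3.r 2)
[4] T3.cas  hit  (counter 3, T3.r 2)
[5] T2.load  rd  (counter 3, T2.r 3)
[6] T0.load  rd  (counter 3, T0.r 3)
[7] T0.cas  hit  (counter 4, T0.r 3)
[8] T2.cas  miss  (counter 4, T2.r 3)
[9] T0.load  rd  (counter 4, T0.r 4)
[10] T3.load  rd  (counter 4, T3.r 4)
[11] T0.cas  hit  (counter 5, T0.r 4)
[12] T3.cas  miss  (counter 5, T3.r 4)
[13] T2.load  rd  (counter 5, T2.r 5)
[14] T2.cas  hit  (counter 6, T2.r 5)
[15] T3.load  rd  (counter 6, T3.r 6)
[16] T3.cas  hit  (counter 7, T3.r 6)
Flip is step 12.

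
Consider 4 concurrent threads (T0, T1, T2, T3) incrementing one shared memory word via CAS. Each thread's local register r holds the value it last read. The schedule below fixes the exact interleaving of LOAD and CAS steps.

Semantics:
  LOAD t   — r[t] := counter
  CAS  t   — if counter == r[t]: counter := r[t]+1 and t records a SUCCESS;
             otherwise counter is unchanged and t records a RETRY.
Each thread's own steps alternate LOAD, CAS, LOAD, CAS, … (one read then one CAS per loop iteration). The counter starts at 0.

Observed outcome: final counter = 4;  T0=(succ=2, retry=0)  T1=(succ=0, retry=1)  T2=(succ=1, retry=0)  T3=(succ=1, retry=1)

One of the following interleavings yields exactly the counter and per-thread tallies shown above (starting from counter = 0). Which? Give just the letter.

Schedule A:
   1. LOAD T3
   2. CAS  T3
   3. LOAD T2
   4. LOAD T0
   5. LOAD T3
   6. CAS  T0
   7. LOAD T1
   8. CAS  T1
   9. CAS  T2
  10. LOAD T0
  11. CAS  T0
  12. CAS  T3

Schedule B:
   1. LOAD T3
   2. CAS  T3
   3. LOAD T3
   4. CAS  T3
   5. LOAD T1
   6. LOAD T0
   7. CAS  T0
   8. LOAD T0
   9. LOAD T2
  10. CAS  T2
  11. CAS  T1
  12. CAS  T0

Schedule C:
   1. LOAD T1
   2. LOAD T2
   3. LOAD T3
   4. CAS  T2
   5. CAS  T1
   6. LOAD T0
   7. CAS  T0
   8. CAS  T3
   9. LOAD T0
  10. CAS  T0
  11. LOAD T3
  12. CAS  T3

C

Run C:
1. LOAD T1 → mem=0 r[T1]=0 [LOAD]
2. LOAD T2 → mem=0 r[T2]=0 [LOAD]
3. LOAD T3 → mem=0 r[T3]=0 [LOAD]
4. CAS T2 → mem=1 r[T2]=0 [OK]
5. CAS T1 → mem=1 r[T1]=0 [RETRY]
6. LOAD T0 → mem=1 r[T0]=1 [LOAD]
7. CAS T0 → mem=2 r[T0]=1 [OK]
8. CAS T3 → mem=2 r[T3]=0 [RETRY]
9. LOAD T0 → mem=2 r[T0]=2 [LOAD]
10. CAS T0 → mem=3 r[T0]=2 [OK]
11. LOAD T3 → mem=3 r[T3]=3 [LOAD]
12. CAS T3 → mem=4 r[T3]=3 [OK]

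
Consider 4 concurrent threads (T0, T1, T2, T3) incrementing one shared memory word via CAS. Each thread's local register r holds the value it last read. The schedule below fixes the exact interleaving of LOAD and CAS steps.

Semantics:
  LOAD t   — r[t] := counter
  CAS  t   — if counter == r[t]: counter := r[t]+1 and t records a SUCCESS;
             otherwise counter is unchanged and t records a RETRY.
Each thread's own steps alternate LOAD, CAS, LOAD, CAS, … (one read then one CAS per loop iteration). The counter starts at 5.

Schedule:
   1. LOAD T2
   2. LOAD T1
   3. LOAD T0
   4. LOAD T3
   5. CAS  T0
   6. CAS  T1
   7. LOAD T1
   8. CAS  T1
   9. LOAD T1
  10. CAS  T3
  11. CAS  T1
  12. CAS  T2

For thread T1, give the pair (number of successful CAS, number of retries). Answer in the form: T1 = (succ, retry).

T1 = (2, 1)

1. LOAD T2 → mem=5 r[T2]=5 [LOAD]
2. LOAD T1 → mem=5 r[T1]=5 [LOAD]
3. LOAD T0 → mem=5 r[T0]=5 [LOAD]
4. LOAD T3 → mem=5 r[T3]=5 [LOAD]
5. CAS T0 → mem=6 r[T0]=5 [OK]
6. CAS T1 → mem=6 r[T1]=5 [RETRY]
7. LOAD T1 → mem=6 r[T1]=6 [LOAD]
8. CAS T1 → mem=7 r[T1]=6 [OK]
9. LOAD T1 → mem=7 r[T1]=7 [LOAD]
10. CAS T3 → mem=7 r[T3]=5 [RETRY]
11. CAS T1 → mem=8 r[T1]=7 [OK]
12. CAS T2 → mem=8 r[T2]=5 [RETRY]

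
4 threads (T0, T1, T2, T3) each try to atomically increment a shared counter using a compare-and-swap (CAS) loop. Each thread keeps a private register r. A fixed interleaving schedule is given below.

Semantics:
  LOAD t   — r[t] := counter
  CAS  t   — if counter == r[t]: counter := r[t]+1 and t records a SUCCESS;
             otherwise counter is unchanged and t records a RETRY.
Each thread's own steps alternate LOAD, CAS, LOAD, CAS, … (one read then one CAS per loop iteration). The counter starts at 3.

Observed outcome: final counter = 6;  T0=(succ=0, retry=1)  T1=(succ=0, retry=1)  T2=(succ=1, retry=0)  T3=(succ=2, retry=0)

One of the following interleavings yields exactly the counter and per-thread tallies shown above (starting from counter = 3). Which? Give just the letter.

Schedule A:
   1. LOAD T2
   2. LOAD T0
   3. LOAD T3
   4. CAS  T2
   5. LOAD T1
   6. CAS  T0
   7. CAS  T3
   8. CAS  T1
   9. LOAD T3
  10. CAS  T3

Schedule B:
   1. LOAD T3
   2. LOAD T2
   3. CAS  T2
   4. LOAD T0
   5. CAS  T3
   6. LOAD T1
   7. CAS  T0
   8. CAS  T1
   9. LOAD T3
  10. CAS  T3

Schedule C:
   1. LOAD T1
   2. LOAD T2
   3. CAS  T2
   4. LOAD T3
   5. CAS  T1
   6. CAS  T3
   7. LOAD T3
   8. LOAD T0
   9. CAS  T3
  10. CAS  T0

Simulating candidate C:
#1 T1 reads 3
#2 T2 reads 3
#3 T2 CAS(3→4) writes; counter now 4
#4 T3 reads 4
#5 T1 CAS(3→4) fails; counter now 4
#6 T3 CAS(4→5) writes; counter now 5
#7 T3 reads 5
#8 T0 reads 5
#9 T3 CAS(5→6) writes; counter now 6
#10 T0 CAS(5→6) fails; counter now 6

C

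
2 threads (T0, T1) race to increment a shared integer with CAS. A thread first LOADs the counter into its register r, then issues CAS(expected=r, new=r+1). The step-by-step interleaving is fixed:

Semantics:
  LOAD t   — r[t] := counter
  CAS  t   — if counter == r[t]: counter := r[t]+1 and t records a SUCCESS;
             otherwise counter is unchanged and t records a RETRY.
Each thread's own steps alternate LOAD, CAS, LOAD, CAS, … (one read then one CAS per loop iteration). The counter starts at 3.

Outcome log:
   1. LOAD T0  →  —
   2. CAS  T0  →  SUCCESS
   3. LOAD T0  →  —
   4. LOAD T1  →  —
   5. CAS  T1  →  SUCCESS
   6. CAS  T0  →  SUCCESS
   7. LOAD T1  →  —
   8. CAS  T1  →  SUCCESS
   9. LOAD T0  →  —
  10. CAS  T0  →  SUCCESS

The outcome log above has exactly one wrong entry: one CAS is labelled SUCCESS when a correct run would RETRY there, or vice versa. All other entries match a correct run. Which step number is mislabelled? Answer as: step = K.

Re-executing:
1. LOAD T0 → mem=3 r[T0]=3 [LOAD]
2. CAS T0 → mem=4 r[T0]=3 [OK]
3. LOAD T0 → mem=4 r[T0]=4 [LOAD]
4. LOAD T1 → mem=4 r[T1]=4 [LOAD]
5. CAS T1 → mem=5 r[T1]=4 [OK]
6. CAS T0 → mem=5 r[T0]=4 [RETRY]
7. LOAD T1 → mem=5 r[T1]=5 [LOAD]
8. CAS T1 → mem=6 r[T1]=5 [OK]
9. LOAD T0 → mem=6 r[T0]=6 [LOAD]
10. CAS T0 → mem=7 r[T0]=6 [OK]
Mismatch at 6.

step = 6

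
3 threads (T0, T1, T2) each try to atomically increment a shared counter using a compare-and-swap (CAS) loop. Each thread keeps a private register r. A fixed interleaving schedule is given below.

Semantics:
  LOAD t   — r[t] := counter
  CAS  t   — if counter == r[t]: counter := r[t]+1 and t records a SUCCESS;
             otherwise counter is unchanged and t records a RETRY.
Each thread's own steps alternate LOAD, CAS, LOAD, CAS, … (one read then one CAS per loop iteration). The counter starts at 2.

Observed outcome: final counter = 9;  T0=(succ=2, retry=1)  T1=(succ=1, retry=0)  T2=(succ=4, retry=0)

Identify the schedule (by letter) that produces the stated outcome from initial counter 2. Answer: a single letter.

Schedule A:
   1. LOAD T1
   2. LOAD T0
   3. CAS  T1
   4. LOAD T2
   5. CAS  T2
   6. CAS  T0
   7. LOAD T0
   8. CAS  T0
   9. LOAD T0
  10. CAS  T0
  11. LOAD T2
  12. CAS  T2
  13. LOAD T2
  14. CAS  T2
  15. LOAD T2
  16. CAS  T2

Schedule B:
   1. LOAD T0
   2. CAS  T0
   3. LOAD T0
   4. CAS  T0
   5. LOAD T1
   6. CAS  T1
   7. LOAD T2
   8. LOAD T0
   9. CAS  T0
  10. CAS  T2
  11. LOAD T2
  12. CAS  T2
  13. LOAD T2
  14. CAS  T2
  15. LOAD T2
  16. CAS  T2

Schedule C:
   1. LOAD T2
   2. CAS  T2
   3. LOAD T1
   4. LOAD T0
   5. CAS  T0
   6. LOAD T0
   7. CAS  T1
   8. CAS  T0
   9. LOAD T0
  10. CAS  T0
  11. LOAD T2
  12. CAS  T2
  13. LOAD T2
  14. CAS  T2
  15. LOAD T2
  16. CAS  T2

A

Tracing schedule A:
#1 T1 reads 2
#2 T0 reads 2
#3 T1 CAS(2→3) writes; counter now 3
#4 T2 reads 3
#5 T2 CAS(3→4) writes; counter now 4
#6 T0 CAS(2→3) fails; counter now 4
#7 T0 reads 4
#8 T0 CAS(4→5) writes; counter now 5
#9 T0 reads 5
#10 T0 CAS(5→6) writes; counter now 6
#11 T2 reads 6
#12 T2 CAS(6→7) writes; counter now 7
#13 T2 reads 7
#14 T2 CAS(7→8) writes; counter now 8
#15 T2 reads 8
#16 T2 CAS(8→9) writes; counter now 9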